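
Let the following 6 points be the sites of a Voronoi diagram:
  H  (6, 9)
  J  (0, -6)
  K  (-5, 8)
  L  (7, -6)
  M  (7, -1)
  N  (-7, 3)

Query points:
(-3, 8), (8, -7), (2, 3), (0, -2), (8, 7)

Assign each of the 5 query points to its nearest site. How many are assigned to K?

(-3, 8) — d² to each: H:82, J:205, K:4, L:296, M:181, N:41 → nearest is K
(8, -7) — d² to each: H:260, J:65, K:394, L:2, M:37, N:325 → nearest is L
(2, 3) — d² to each: H:52, J:85, K:74, L:106, M:41, N:81 → nearest is M
(0, -2) — d² to each: H:157, J:16, K:125, L:65, M:50, N:74 → nearest is J
(8, 7) — d² to each: H:8, J:233, K:170, L:170, M:65, N:241 → nearest is H
1 of the 5 points has K as nearest.

1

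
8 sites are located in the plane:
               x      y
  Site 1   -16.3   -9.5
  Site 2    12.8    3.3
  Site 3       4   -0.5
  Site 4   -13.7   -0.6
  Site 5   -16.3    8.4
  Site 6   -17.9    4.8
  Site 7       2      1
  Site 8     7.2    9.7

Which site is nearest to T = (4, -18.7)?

Site 3

Squared Euclidean distances:
d²(T, Site 1) = 412.09 + 84.64 = 496.73
d²(T, Site 2) = 77.44 + 484 = 561.44
d²(T, Site 3) = 0 + 331.24 = 331.24
d²(T, Site 4) = 313.29 + 327.61 = 640.9
d²(T, Site 5) = 412.09 + 734.41 = 1146.5
d²(T, Site 6) = 479.61 + 552.25 = 1031.86
d²(T, Site 7) = 4 + 388.09 = 392.09
d²(T, Site 8) = 10.24 + 806.56 = 816.8
Minimum is at Site 3.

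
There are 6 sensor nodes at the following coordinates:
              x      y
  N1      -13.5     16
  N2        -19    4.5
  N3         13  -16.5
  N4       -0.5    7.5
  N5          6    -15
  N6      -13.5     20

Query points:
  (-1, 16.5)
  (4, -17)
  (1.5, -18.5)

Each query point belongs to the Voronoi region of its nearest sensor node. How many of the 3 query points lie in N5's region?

(-1, 16.5) — d² to each: N1:156.5, N2:468, N3:1285, N4:81.25, N5:1041.25, N6:168.5 → nearest is N4
(4, -17) — d² to each: N1:1395.25, N2:991.25, N3:81.25, N4:620.5, N5:8, N6:1675.25 → nearest is N5
(1.5, -18.5) — d² to each: N1:1415.25, N2:949.25, N3:136.25, N4:680, N5:32.5, N6:1707.25 → nearest is N5
2 of the 3 points have N5 as nearest.

2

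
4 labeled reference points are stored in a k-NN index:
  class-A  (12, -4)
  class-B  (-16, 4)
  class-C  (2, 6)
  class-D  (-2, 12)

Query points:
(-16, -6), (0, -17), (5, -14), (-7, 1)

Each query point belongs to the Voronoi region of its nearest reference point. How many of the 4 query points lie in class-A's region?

2

(-16, -6) — d² to each: class-A:788, class-B:100, class-C:468, class-D:520 → nearest is class-B
(0, -17) — d² to each: class-A:313, class-B:697, class-C:533, class-D:845 → nearest is class-A
(5, -14) — d² to each: class-A:149, class-B:765, class-C:409, class-D:725 → nearest is class-A
(-7, 1) — d² to each: class-A:386, class-B:90, class-C:106, class-D:146 → nearest is class-B
2 of the 4 points have class-A as nearest.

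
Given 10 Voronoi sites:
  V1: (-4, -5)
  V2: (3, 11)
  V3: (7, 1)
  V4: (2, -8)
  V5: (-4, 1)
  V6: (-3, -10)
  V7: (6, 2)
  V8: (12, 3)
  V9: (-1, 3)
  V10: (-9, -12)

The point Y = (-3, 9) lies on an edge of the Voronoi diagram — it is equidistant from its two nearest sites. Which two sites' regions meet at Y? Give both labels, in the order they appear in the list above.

V2 and V9

Squared distances from Y to each site:
|YV1|² = (-3−(-4))² + (9−(-5))² = 1 + 196 = 197
|YV2|² = (-3−3)² + (9−11)² = 36 + 4 = 40
|YV3|² = (-3−7)² + (9−1)² = 100 + 64 = 164
|YV4|² = (-3−2)² + (9−(-8))² = 25 + 289 = 314
|YV5|² = (-3−(-4))² + (9−1)² = 1 + 64 = 65
|YV6|² = (-3−(-3))² + (9−(-10))² = 0 + 361 = 361
|YV7|² = (-3−6)² + (9−2)² = 81 + 49 = 130
|YV8|² = (-3−12)² + (9−3)² = 225 + 36 = 261
|YV9|² = (-3−(-1))² + (9−3)² = 4 + 36 = 40
d²(Y, V10) = (-3−(-9))² + (9−(-12))² = 36 + 441 = 477
Y is equidistant from V2 and V9 (both at squared distance 40), and every other site is strictly farther — so Y lies on the V2–V9 Voronoi edge.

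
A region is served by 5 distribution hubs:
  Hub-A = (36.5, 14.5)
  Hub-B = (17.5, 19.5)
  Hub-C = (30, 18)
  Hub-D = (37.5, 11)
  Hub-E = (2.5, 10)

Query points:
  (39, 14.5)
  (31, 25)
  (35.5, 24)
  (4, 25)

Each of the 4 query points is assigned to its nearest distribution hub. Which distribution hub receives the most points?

Hub-C

(39, 14.5) — d² to each: Hub-A:6.25, Hub-B:487.25, Hub-C:93.25, Hub-D:14.5, Hub-E:1352.5 → nearest is Hub-A
(31, 25) — d² to each: Hub-A:140.5, Hub-B:212.5, Hub-C:50, Hub-D:238.25, Hub-E:1037.25 → nearest is Hub-C
(35.5, 24) — d² to each: Hub-A:91.25, Hub-B:344.25, Hub-C:66.25, Hub-D:173, Hub-E:1285 → nearest is Hub-C
(4, 25) — d² to each: Hub-A:1166.5, Hub-B:212.5, Hub-C:725, Hub-D:1318.25, Hub-E:227.25 → nearest is Hub-B
Tally — Hub-A:1, Hub-B:1, Hub-C:2. Hub-C captures the most (2).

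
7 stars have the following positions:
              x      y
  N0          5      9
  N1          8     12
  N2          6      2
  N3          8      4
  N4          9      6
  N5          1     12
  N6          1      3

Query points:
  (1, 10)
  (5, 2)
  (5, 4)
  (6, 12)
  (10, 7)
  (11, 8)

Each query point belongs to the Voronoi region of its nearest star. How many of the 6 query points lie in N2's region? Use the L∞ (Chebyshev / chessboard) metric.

2

(1, 10) — d to each: N0:4, N1:7, N2:8, N3:7, N4:8, N5:2, N6:7 → nearest is N5
(5, 2) — d to each: N0:7, N1:10, N2:1, N3:3, N4:4, N5:10, N6:4 → nearest is N2
(5, 4) — d to each: N0:5, N1:8, N2:2, N3:3, N4:4, N5:8, N6:4 → nearest is N2
(6, 12) — d to each: N0:3, N1:2, N2:10, N3:8, N4:6, N5:5, N6:9 → nearest is N1
(10, 7) — d to each: N0:5, N1:5, N2:5, N3:3, N4:1, N5:9, N6:9 → nearest is N4
(11, 8) — d to each: N0:6, N1:4, N2:6, N3:4, N4:2, N5:10, N6:10 → nearest is N4
2 of the 6 points have N2 as nearest.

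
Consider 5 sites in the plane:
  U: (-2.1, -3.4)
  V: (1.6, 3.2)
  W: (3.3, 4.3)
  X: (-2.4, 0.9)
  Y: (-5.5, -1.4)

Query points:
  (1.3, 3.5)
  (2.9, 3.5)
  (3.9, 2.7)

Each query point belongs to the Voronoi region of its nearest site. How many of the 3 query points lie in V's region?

(1.3, 3.5) — d² to each: U:59.17, V:0.18, W:4.64, X:20.45, Y:70.25 → nearest is V
(2.9, 3.5) — d² to each: U:72.61, V:1.78, W:0.8, X:34.85, Y:94.57 → nearest is W
(3.9, 2.7) — d² to each: U:73.21, V:5.54, W:2.92, X:42.93, Y:105.17 → nearest is W
1 of the 3 points has V as nearest.

1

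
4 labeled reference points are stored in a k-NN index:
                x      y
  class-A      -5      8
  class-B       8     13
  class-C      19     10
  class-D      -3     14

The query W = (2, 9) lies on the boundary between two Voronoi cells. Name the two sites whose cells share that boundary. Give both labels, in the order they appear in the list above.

Squared distances from W to each site:
d²(W, class-A) = 49 + 1 = 50
d²(W, class-B) = 36 + 16 = 52
d²(W, class-C) = 289 + 1 = 290
d²(W, class-D) = 25 + 25 = 50
W is equidistant from class-A and class-D (both at squared distance 50), and every other site is strictly farther — so W lies on the class-A–class-D Voronoi edge.

class-A and class-D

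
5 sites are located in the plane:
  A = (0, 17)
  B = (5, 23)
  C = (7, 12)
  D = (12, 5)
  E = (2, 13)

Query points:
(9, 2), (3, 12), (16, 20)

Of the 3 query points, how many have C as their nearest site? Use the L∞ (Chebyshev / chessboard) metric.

1

(9, 2) — d to each: A:15, B:21, C:10, D:3, E:11 → nearest is D
(3, 12) — d to each: A:5, B:11, C:4, D:9, E:1 → nearest is E
(16, 20) — d to each: A:16, B:11, C:9, D:15, E:14 → nearest is C
1 of the 3 points has C as nearest.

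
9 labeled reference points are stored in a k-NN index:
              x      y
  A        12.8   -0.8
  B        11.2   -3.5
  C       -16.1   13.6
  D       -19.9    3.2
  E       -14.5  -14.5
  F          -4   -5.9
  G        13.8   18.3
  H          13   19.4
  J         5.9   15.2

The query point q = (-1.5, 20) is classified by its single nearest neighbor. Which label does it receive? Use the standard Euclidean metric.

J

Compare squared distances (the ordering matches that of the actual distances):
|qA|² = 204.49 + 432.64 = 637.13
|qB|² = 161.29 + 552.25 = 713.54
|qC|² = 213.16 + 40.96 = 254.12
|qD|² = 338.56 + 282.24 = 620.8
|qE|² = 169 + 1190.25 = 1359.25
|qF|² = 6.25 + 670.81 = 677.06
|qG|² = 234.09 + 2.89 = 236.98
|qH|² = 210.25 + 0.36 = 210.61
|qJ|² = 54.76 + 23.04 = 77.8
J is nearest.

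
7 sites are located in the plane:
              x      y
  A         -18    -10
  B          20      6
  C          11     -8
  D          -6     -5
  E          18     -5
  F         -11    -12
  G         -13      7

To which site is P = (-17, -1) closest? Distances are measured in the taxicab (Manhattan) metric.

d(P,A) = |-17−(-18)| + |-1−(-10)| = 1 + 9 = 10
d(P,B) = |-17−20| + |-1−6| = 37 + 7 = 44
d(P,C) = |-17−11| + |-1−(-8)| = 28 + 7 = 35
d(P,D) = |-17−(-6)| + |-1−(-5)| = 11 + 4 = 15
d(P,E) = |-17−18| + |-1−(-5)| = 35 + 4 = 39
d(P,F) = |-17−(-11)| + |-1−(-12)| = 6 + 11 = 17
d(P,G) = |-17−(-13)| + |-1−7| = 4 + 8 = 12
A is nearest.

A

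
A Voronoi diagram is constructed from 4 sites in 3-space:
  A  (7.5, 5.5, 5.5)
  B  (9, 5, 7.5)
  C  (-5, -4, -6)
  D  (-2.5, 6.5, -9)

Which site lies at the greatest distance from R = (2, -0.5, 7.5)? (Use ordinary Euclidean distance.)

Compare squared distances (the ordering matches that of the actual distances):
|RA|² = (2−7.5)² + (-0.5−5.5)² + (7.5−5.5)² = 30.25 + 36 + 4 = 70.25
|RB|² = (2−9)² + (-0.5−5)² + (7.5−7.5)² = 49 + 30.25 + 0 = 79.25
|RC|² = (2−(-5))² + (-0.5−(-4))² + (7.5−(-6))² = 49 + 12.25 + 182.25 = 243.5
|RD|² = (2−(-2.5))² + (-0.5−6.5)² + (7.5−(-9))² = 20.25 + 49 + 272.25 = 341.5
The largest is to D.

D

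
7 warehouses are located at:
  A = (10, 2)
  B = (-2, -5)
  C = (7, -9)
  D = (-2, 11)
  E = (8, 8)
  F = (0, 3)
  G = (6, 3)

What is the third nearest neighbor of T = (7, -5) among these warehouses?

G

Squared Euclidean distances:
|TA|² = (7−10)² + (-5−2)² = 9 + 49 = 58
|TB|² = (7−(-2))² + (-5−(-5))² = 81 + 0 = 81
|TC|² = (7−7)² + (-5−(-9))² = 0 + 16 = 16
|TD|² = (7−(-2))² + (-5−11)² = 81 + 256 = 337
|TE|² = (7−8)² + (-5−8)² = 1 + 169 = 170
|TF|² = (7−0)² + (-5−3)² = 49 + 64 = 113
|TG|² = (7−6)² + (-5−3)² = 1 + 64 = 65
Sorted ascending: C, A, G, B, … — the third-nearest is G.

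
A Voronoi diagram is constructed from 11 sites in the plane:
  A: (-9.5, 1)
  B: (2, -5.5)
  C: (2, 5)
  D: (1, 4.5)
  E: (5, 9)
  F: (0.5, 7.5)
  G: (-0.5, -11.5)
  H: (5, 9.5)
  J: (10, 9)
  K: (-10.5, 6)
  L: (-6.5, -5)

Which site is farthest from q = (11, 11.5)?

G

Squared Euclidean distances:
|qA|² = 420.25 + 110.25 = 530.5
|qB|² = 81 + 289 = 370
|qC|² = 81 + 42.25 = 123.25
|qD|² = 100 + 49 = 149
|qE|² = 36 + 6.25 = 42.25
|qF|² = 110.25 + 16 = 126.25
|qG|² = 132.25 + 529 = 661.25
|qH|² = 36 + 4 = 40
|qJ|² = 1 + 6.25 = 7.25
|qK|² = 462.25 + 30.25 = 492.5
|qL|² = 306.25 + 272.25 = 578.5
The largest is to G.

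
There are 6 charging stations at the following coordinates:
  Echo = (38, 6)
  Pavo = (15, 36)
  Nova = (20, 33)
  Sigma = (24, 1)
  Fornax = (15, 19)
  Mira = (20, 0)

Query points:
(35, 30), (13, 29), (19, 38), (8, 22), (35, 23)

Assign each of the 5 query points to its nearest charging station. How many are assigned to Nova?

(35, 30) — d² to each: Echo:585, Pavo:436, Nova:234, Sigma:962, Fornax:521, Mira:1125 → nearest is Nova
(13, 29) — d² to each: Echo:1154, Pavo:53, Nova:65, Sigma:905, Fornax:104, Mira:890 → nearest is Pavo
(19, 38) — d² to each: Echo:1385, Pavo:20, Nova:26, Sigma:1394, Fornax:377, Mira:1445 → nearest is Pavo
(8, 22) — d² to each: Echo:1156, Pavo:245, Nova:265, Sigma:697, Fornax:58, Mira:628 → nearest is Fornax
(35, 23) — d² to each: Echo:298, Pavo:569, Nova:325, Sigma:605, Fornax:416, Mira:754 → nearest is Echo
1 of the 5 points has Nova as nearest.

1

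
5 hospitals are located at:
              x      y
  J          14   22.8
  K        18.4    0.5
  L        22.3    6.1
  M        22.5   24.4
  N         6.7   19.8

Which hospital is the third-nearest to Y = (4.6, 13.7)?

K

Since √ is increasing, it suffices to compare squared distances:
|YJ|² = (4.6−14)² + (13.7−22.8)² = 88.36 + 82.81 = 171.17
|YK|² = (4.6−18.4)² + (13.7−0.5)² = 190.44 + 174.24 = 364.68
|YL|² = (4.6−22.3)² + (13.7−6.1)² = 313.29 + 57.76 = 371.05
|YM|² = (4.6−22.5)² + (13.7−24.4)² = 320.41 + 114.49 = 434.9
|YN|² = (4.6−6.7)² + (13.7−19.8)² = 4.41 + 37.21 = 41.62
Sorted ascending: N, J, K, L, … — the third-nearest is K.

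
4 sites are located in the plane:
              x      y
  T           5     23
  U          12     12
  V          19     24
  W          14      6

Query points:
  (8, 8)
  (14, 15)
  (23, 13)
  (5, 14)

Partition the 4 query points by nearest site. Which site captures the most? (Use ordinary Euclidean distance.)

U

(8, 8) — d² to each: T:234, U:32, V:377, W:40 → nearest is U
(14, 15) — d² to each: T:145, U:13, V:106, W:81 → nearest is U
(23, 13) — d² to each: T:424, U:122, V:137, W:130 → nearest is U
(5, 14) — d² to each: T:81, U:53, V:296, W:145 → nearest is U
Tally — U:4. U captures the most (4).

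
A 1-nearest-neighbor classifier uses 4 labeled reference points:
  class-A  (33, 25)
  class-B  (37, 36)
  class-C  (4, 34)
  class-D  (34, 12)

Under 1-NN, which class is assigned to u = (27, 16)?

Compare squared distances (the ordering matches that of the actual distances):
d²(u, class-A) = (27−33)² + (16−25)² = 36 + 81 = 117
d²(u, class-B) = (27−37)² + (16−36)² = 100 + 400 = 500
d²(u, class-C) = (27−4)² + (16−34)² = 529 + 324 = 853
d²(u, class-D) = (27−34)² + (16−12)² = 49 + 16 = 65
class-D is nearest.

class-D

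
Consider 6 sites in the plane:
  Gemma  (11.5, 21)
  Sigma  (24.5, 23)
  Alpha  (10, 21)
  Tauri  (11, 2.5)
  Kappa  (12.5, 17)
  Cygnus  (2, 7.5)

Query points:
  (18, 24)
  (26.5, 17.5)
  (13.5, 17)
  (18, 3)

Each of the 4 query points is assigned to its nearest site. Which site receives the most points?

Sigma

(18, 24) — d² to each: Gemma:51.25, Sigma:43.25, Alpha:73, Tauri:511.25, Kappa:79.25, Cygnus:528.25 → nearest is Sigma
(26.5, 17.5) — d² to each: Gemma:237.25, Sigma:34.25, Alpha:284.5, Tauri:465.25, Kappa:196.25, Cygnus:700.25 → nearest is Sigma
(13.5, 17) — d² to each: Gemma:20, Sigma:157, Alpha:28.25, Tauri:216.5, Kappa:1, Cygnus:222.5 → nearest is Kappa
(18, 3) — d² to each: Gemma:366.25, Sigma:442.25, Alpha:388, Tauri:49.25, Kappa:226.25, Cygnus:276.25 → nearest is Tauri
Tally — Sigma:2, Tauri:1, Kappa:1. Sigma captures the most (2).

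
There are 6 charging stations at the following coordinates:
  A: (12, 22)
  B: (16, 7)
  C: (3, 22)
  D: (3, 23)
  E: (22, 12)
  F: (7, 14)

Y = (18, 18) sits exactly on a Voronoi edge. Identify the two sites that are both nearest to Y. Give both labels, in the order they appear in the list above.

Squared distances from Y to each site:
|YA|² = (18−12)² + (18−22)² = 36 + 16 = 52
|YB|² = (18−16)² + (18−7)² = 4 + 121 = 125
|YC|² = (18−3)² + (18−22)² = 225 + 16 = 241
|YD|² = (18−3)² + (18−23)² = 225 + 25 = 250
|YE|² = (18−22)² + (18−12)² = 16 + 36 = 52
|YF|² = (18−7)² + (18−14)² = 121 + 16 = 137
Y is equidistant from A and E (both at squared distance 52), and every other site is strictly farther — so Y lies on the A–E Voronoi edge.

A and E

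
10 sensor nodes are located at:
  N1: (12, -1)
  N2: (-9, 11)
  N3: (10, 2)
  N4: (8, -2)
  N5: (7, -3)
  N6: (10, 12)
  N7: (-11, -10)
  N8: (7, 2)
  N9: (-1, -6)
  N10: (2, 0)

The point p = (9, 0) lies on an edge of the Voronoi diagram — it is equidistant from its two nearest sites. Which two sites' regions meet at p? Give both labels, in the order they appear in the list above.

Squared distances from p to each site:
|pN1|² = 9 + 1 = 10
|pN2|² = 324 + 121 = 445
|pN3|² = 1 + 4 = 5
|pN4|² = 1 + 4 = 5
|pN5|² = 4 + 9 = 13
|pN6|² = 1 + 144 = 145
|pN7|² = 400 + 100 = 500
|pN8|² = 4 + 4 = 8
|pN9|² = 100 + 36 = 136
d²(p, N10) = 49 + 0 = 49
p is equidistant from N3 and N4 (both at squared distance 5), and every other site is strictly farther — so p lies on the N3–N4 Voronoi edge.

N3 and N4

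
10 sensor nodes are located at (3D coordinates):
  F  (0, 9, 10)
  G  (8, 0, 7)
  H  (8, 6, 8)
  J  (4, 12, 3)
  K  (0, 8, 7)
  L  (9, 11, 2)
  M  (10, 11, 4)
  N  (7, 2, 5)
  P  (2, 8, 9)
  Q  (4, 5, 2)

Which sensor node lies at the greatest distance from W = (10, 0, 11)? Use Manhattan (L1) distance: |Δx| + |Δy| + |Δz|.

J

d(W,F) = 10 + 9 + 1 = 20
d(W,G) = 2 + 0 + 4 = 6
d(W,H) = 2 + 6 + 3 = 11
d(W,J) = 6 + 12 + 8 = 26
d(W,K) = 10 + 8 + 4 = 22
d(W,L) = 1 + 11 + 9 = 21
d(W,M) = 0 + 11 + 7 = 18
d(W,N) = 3 + 2 + 6 = 11
d(W,P) = 8 + 8 + 2 = 18
d(W,Q) = 6 + 5 + 9 = 20
The largest is to J.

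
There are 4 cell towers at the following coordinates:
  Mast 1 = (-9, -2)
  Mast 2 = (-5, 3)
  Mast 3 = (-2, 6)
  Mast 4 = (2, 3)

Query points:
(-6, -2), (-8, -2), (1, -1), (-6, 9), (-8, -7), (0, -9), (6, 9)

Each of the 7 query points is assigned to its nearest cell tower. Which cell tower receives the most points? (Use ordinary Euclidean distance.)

Mast 1

(-6, -2) — d² to each: Mast 1:9, Mast 2:26, Mast 3:80, Mast 4:89 → nearest is Mast 1
(-8, -2) — d² to each: Mast 1:1, Mast 2:34, Mast 3:100, Mast 4:125 → nearest is Mast 1
(1, -1) — d² to each: Mast 1:101, Mast 2:52, Mast 3:58, Mast 4:17 → nearest is Mast 4
(-6, 9) — d² to each: Mast 1:130, Mast 2:37, Mast 3:25, Mast 4:100 → nearest is Mast 3
(-8, -7) — d² to each: Mast 1:26, Mast 2:109, Mast 3:205, Mast 4:200 → nearest is Mast 1
(0, -9) — d² to each: Mast 1:130, Mast 2:169, Mast 3:229, Mast 4:148 → nearest is Mast 1
(6, 9) — d² to each: Mast 1:346, Mast 2:157, Mast 3:73, Mast 4:52 → nearest is Mast 4
Tally — Mast 1:4, Mast 3:1, Mast 4:2. Mast 1 captures the most (4).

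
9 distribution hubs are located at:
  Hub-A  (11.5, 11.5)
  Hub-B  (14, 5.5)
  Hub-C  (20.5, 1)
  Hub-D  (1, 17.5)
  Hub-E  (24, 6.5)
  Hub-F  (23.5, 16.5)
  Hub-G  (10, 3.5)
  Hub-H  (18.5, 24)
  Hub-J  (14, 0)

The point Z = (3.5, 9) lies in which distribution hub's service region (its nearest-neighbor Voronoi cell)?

Compare squared distances (the ordering matches that of the actual distances):
d²(Z, Hub-A) = (3.5−11.5)² + (9−11.5)² = 64 + 6.25 = 70.25
d²(Z, Hub-B) = (3.5−14)² + (9−5.5)² = 110.25 + 12.25 = 122.5
d²(Z, Hub-C) = (3.5−20.5)² + (9−1)² = 289 + 64 = 353
d²(Z, Hub-D) = (3.5−1)² + (9−17.5)² = 6.25 + 72.25 = 78.5
d²(Z, Hub-E) = (3.5−24)² + (9−6.5)² = 420.25 + 6.25 = 426.5
d²(Z, Hub-F) = (3.5−23.5)² + (9−16.5)² = 400 + 56.25 = 456.25
d²(Z, Hub-G) = (3.5−10)² + (9−3.5)² = 42.25 + 30.25 = 72.5
d²(Z, Hub-H) = (3.5−18.5)² + (9−24)² = 225 + 225 = 450
d²(Z, Hub-J) = (3.5−14)² + (9−0)² = 110.25 + 81 = 191.25
Minimum is at Hub-A.

Hub-A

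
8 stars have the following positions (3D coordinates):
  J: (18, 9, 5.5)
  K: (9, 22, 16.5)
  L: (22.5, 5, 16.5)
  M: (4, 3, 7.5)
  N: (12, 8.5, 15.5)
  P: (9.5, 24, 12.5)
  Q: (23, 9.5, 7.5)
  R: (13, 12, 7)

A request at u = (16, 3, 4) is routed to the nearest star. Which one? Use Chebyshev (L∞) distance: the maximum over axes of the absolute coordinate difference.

J

d(u,J) = max(2, 6, 1.5) = 6
d(u,K) = max(7, 19, 12.5) = 19
d(u,L) = max(6.5, 2, 12.5) = 12.5
d(u,M) = max(12, 0, 3.5) = 12
d(u,N) = max(4, 5.5, 11.5) = 11.5
d(u,P) = max(6.5, 21, 8.5) = 21
d(u,Q) = max(7, 6.5, 3.5) = 7
d(u,R) = max(3, 9, 3) = 9
Minimum is at J.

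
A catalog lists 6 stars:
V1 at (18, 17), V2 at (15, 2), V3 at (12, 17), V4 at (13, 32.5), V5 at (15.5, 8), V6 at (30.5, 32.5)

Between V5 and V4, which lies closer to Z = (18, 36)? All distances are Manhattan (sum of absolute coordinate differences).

d(Z,V5) = |18−15.5| + |36−8| = 2.5 + 28 = 30.5
d(Z,V4) = |18−13| + |36−32.5| = 5 + 3.5 = 8.5
30.5 > 8.5, so V4 is closer.

V4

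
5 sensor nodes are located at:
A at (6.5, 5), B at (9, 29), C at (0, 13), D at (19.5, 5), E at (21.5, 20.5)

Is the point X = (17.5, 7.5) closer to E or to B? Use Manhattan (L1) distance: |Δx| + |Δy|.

d(X,E) = |17.5−21.5| + |7.5−20.5| = 4 + 13 = 17
d(X,B) = |17.5−9| + |7.5−29| = 8.5 + 21.5 = 30
17 < 30, so E is closer.

E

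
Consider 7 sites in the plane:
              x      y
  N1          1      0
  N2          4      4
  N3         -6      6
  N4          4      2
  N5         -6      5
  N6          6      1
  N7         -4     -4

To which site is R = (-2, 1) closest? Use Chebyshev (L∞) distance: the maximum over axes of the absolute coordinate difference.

N1

d(R,N1) = max(3, 1) = 3
d(R,N2) = max(6, 3) = 6
d(R,N3) = max(4, 5) = 5
d(R,N4) = max(6, 1) = 6
d(R,N5) = max(4, 4) = 4
d(R,N6) = max(8, 0) = 8
d(R,N7) = max(2, 5) = 5
N1 is nearest.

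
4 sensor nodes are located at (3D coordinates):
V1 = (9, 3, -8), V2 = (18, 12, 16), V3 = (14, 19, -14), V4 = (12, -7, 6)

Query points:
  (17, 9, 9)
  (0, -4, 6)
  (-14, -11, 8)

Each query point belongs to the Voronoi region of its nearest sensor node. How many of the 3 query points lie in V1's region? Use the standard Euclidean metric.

0

(17, 9, 9) — d² to each: V1:389, V2:59, V3:638, V4:290 → nearest is V2
(0, -4, 6) — d² to each: V1:326, V2:680, V3:1125, V4:153 → nearest is V4
(-14, -11, 8) — d² to each: V1:981, V2:1617, V3:2168, V4:696 → nearest is V4
0 of the 3 points have V1 as nearest.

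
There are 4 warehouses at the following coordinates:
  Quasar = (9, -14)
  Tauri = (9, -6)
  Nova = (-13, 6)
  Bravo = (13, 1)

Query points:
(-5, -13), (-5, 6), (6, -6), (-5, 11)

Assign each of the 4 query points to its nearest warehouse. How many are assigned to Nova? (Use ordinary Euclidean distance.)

2

(-5, -13) — d² to each: Quasar:197, Tauri:245, Nova:425, Bravo:520 → nearest is Quasar
(-5, 6) — d² to each: Quasar:596, Tauri:340, Nova:64, Bravo:349 → nearest is Nova
(6, -6) — d² to each: Quasar:73, Tauri:9, Nova:505, Bravo:98 → nearest is Tauri
(-5, 11) — d² to each: Quasar:821, Tauri:485, Nova:89, Bravo:424 → nearest is Nova
2 of the 4 points have Nova as nearest.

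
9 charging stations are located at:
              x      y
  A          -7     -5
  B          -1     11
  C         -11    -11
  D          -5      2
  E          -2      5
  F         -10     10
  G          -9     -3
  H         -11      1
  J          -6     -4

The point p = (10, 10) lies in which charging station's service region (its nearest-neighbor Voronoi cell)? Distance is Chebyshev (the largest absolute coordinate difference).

d(p,A) = max(17, 15) = 17
d(p,B) = max(11, 1) = 11
d(p,C) = max(21, 21) = 21
d(p,D) = max(15, 8) = 15
d(p,E) = max(12, 5) = 12
d(p,F) = max(20, 0) = 20
d(p,G) = max(19, 13) = 19
d(p,H) = max(21, 9) = 21
d(p,J) = max(16, 14) = 16
The smallest is to B, so p lies in the Voronoi region of B.

B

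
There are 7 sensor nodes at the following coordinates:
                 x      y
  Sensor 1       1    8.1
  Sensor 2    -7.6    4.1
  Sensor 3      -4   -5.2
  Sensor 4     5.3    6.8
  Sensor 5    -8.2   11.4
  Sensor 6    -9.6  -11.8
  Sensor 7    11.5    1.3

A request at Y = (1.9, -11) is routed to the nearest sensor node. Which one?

Since √ is increasing, it suffices to compare squared distances:
d²(Y, Sensor 1) = 0.81 + 364.81 = 365.62
d²(Y, Sensor 2) = 90.25 + 228.01 = 318.26
d²(Y, Sensor 3) = 34.81 + 33.64 = 68.45
d²(Y, Sensor 4) = 11.56 + 316.84 = 328.4
d²(Y, Sensor 5) = 102.01 + 501.76 = 603.77
d²(Y, Sensor 6) = 132.25 + 0.64 = 132.89
d²(Y, Sensor 7) = 92.16 + 151.29 = 243.45
The smallest is to Sensor 3, so Y lies in the Voronoi region of Sensor 3.

Sensor 3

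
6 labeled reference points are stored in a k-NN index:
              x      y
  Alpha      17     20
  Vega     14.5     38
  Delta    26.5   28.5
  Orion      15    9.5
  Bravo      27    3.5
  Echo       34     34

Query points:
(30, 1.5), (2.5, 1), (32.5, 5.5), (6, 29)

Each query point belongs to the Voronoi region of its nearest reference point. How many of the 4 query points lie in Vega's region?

(30, 1.5) — d² to each: Alpha:511.25, Vega:1572.5, Delta:741.25, Orion:289, Bravo:13, Echo:1072.25 → nearest is Bravo
(2.5, 1) — d² to each: Alpha:571.25, Vega:1513, Delta:1332.25, Orion:228.5, Bravo:606.5, Echo:2081.25 → nearest is Orion
(32.5, 5.5) — d² to each: Alpha:450.5, Vega:1380.25, Delta:565, Orion:322.25, Bravo:34.25, Echo:814.5 → nearest is Bravo
(6, 29) — d² to each: Alpha:202, Vega:153.25, Delta:420.5, Orion:461.25, Bravo:1091.25, Echo:809 → nearest is Vega
1 of the 4 points has Vega as nearest.

1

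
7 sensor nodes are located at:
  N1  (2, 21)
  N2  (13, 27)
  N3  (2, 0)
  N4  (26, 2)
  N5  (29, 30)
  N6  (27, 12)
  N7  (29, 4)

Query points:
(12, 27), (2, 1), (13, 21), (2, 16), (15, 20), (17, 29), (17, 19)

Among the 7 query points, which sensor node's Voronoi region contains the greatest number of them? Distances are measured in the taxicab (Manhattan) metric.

N2

(12, 27) — d to each: N1:16, N2:1, N3:37, N4:39, N5:20, N6:30, N7:40 → nearest is N2
(2, 1) — d to each: N1:20, N2:37, N3:1, N4:25, N5:56, N6:36, N7:30 → nearest is N3
(13, 21) — d to each: N1:11, N2:6, N3:32, N4:32, N5:25, N6:23, N7:33 → nearest is N2
(2, 16) — d to each: N1:5, N2:22, N3:16, N4:38, N5:41, N6:29, N7:39 → nearest is N1
(15, 20) — d to each: N1:14, N2:9, N3:33, N4:29, N5:24, N6:20, N7:30 → nearest is N2
(17, 29) — d to each: N1:23, N2:6, N3:44, N4:36, N5:13, N6:27, N7:37 → nearest is N2
(17, 19) — d to each: N1:17, N2:12, N3:34, N4:26, N5:23, N6:17, N7:27 → nearest is N2
Tally — N1:1, N2:5, N3:1. N2 captures the most (5).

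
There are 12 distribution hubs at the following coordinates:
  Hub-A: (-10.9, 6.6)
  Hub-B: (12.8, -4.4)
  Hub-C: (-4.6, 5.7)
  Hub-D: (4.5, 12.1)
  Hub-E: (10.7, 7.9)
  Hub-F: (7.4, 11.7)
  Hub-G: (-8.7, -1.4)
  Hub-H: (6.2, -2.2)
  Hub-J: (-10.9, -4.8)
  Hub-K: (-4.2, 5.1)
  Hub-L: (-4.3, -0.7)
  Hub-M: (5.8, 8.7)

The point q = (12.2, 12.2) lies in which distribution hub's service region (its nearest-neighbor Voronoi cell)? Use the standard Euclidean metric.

Hub-E

Since √ is increasing, it suffices to compare squared distances:
d²(q, Hub-A) = (12.2−(-10.9))² + (12.2−6.6)² = 533.61 + 31.36 = 564.97
d²(q, Hub-B) = (12.2−12.8)² + (12.2−(-4.4))² = 0.36 + 275.56 = 275.92
d²(q, Hub-C) = (12.2−(-4.6))² + (12.2−5.7)² = 282.24 + 42.25 = 324.49
d²(q, Hub-D) = (12.2−4.5)² + (12.2−12.1)² = 59.29 + 0.01 = 59.3
d²(q, Hub-E) = (12.2−10.7)² + (12.2−7.9)² = 2.25 + 18.49 = 20.74
d²(q, Hub-F) = (12.2−7.4)² + (12.2−11.7)² = 23.04 + 0.25 = 23.29
d²(q, Hub-G) = (12.2−(-8.7))² + (12.2−(-1.4))² = 436.81 + 184.96 = 621.77
d²(q, Hub-H) = (12.2−6.2)² + (12.2−(-2.2))² = 36 + 207.36 = 243.36
d²(q, Hub-J) = (12.2−(-10.9))² + (12.2−(-4.8))² = 533.61 + 289 = 822.61
d²(q, Hub-K) = (12.2−(-4.2))² + (12.2−5.1)² = 268.96 + 50.41 = 319.37
d²(q, Hub-L) = (12.2−(-4.3))² + (12.2−(-0.7))² = 272.25 + 166.41 = 438.66
d²(q, Hub-M) = (12.2−5.8)² + (12.2−8.7)² = 40.96 + 12.25 = 53.21
The smallest is to Hub-E, so q lies in the Voronoi region of Hub-E.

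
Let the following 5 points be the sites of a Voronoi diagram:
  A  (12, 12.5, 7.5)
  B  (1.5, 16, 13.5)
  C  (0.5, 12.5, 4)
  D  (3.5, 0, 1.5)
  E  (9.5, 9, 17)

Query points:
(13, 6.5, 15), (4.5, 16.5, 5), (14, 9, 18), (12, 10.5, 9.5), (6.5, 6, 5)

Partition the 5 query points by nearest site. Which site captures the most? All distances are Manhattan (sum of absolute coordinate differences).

E

(13, 6.5, 15) — d to each: A:14.5, B:22.5, C:29.5, D:29.5, E:8 → nearest is E
(4.5, 16.5, 5) — d to each: A:14, B:12, C:9, D:21, E:24.5 → nearest is C
(14, 9, 18) — d to each: A:16, B:24, C:31, D:36, E:5.5 → nearest is E
(12, 10.5, 9.5) — d to each: A:4, B:20, C:19, D:27, E:11.5 → nearest is A
(6.5, 6, 5) — d to each: A:14.5, B:23.5, C:13.5, D:12.5, E:18 → nearest is D
Tally — A:1, C:1, D:1, E:2. E captures the most (2).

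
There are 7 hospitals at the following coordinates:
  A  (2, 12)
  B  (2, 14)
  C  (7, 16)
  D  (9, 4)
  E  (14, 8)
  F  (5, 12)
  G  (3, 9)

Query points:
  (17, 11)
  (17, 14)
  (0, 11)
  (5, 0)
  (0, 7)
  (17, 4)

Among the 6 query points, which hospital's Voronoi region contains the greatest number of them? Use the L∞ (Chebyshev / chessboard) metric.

E

(17, 11) — d to each: A:15, B:15, C:10, D:8, E:3, F:12, G:14 → nearest is E
(17, 14) — d to each: A:15, B:15, C:10, D:10, E:6, F:12, G:14 → nearest is E
(0, 11) — d to each: A:2, B:3, C:7, D:9, E:14, F:5, G:3 → nearest is A
(5, 0) — d to each: A:12, B:14, C:16, D:4, E:9, F:12, G:9 → nearest is D
(0, 7) — d to each: A:5, B:7, C:9, D:9, E:14, F:5, G:3 → nearest is G
(17, 4) — d to each: A:15, B:15, C:12, D:8, E:4, F:12, G:14 → nearest is E
Tally — A:1, D:1, E:3, G:1. E captures the most (3).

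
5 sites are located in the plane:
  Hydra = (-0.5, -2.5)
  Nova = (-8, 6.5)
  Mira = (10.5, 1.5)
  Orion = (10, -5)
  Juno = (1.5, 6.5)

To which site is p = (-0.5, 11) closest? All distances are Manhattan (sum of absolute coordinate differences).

Juno

d(p, Hydra) = |-0.5−(-0.5)| + |11−(-2.5)| = 0 + 13.5 = 13.5
d(p, Nova) = |-0.5−(-8)| + |11−6.5| = 7.5 + 4.5 = 12
d(p, Mira) = |-0.5−10.5| + |11−1.5| = 11 + 9.5 = 20.5
d(p, Orion) = |-0.5−10| + |11−(-5)| = 10.5 + 16 = 26.5
d(p, Juno) = |-0.5−1.5| + |11−6.5| = 2 + 4.5 = 6.5
Juno is nearest.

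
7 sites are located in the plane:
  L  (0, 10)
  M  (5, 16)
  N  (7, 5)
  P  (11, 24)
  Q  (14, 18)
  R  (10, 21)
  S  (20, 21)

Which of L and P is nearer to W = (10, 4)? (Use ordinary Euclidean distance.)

L

Compare squared distances:
|WL|² = (10−0)² + (4−10)² = 100 + 36 = 136
|WP|² = (10−11)² + (4−24)² = 1 + 400 = 401
136 < 401, so L is closer.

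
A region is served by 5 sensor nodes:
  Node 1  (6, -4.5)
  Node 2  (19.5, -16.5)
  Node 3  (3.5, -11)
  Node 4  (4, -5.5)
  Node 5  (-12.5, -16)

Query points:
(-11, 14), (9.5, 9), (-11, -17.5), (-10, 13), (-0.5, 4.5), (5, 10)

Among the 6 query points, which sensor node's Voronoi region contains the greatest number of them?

Node 4

(-11, 14) — d² to each: Node 1:631.25, Node 2:1860.5, Node 3:835.25, Node 4:605.25, Node 5:902.25 → nearest is Node 4
(9.5, 9) — d² to each: Node 1:194.5, Node 2:750.25, Node 3:436, Node 4:240.5, Node 5:1109 → nearest is Node 1
(-11, -17.5) — d² to each: Node 1:458, Node 2:931.25, Node 3:252.5, Node 4:369, Node 5:4.5 → nearest is Node 5
(-10, 13) — d² to each: Node 1:562.25, Node 2:1740.5, Node 3:758.25, Node 4:538.25, Node 5:847.25 → nearest is Node 4
(-0.5, 4.5) — d² to each: Node 1:123.25, Node 2:841, Node 3:256.25, Node 4:120.25, Node 5:564.25 → nearest is Node 4
(5, 10) — d² to each: Node 1:211.25, Node 2:912.5, Node 3:443.25, Node 4:241.25, Node 5:982.25 → nearest is Node 1
Tally — Node 1:2, Node 4:3, Node 5:1. Node 4 captures the most (3).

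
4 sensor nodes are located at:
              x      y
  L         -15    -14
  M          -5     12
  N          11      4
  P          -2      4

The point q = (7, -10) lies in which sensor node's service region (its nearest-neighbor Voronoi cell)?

N

Squared Euclidean distances:
|qL|² = (7−(-15))² + (-10−(-14))² = 484 + 16 = 500
|qM|² = (7−(-5))² + (-10−12)² = 144 + 484 = 628
|qN|² = (7−11)² + (-10−4)² = 16 + 196 = 212
|qP|² = (7−(-2))² + (-10−4)² = 81 + 196 = 277
The smallest is to N, so q lies in the Voronoi region of N.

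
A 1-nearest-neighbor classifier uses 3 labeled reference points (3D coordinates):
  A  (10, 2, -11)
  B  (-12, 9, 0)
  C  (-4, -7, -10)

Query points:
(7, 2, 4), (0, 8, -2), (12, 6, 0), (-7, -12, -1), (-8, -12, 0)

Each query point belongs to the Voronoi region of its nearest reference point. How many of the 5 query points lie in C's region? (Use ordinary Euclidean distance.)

(7, 2, 4) — d² to each: A:234, B:426, C:398 → nearest is A
(0, 8, -2) — d² to each: A:217, B:149, C:305 → nearest is B
(12, 6, 0) — d² to each: A:141, B:585, C:525 → nearest is A
(-7, -12, -1) — d² to each: A:585, B:467, C:115 → nearest is C
(-8, -12, 0) — d² to each: A:641, B:457, C:141 → nearest is C
2 of the 5 points have C as nearest.

2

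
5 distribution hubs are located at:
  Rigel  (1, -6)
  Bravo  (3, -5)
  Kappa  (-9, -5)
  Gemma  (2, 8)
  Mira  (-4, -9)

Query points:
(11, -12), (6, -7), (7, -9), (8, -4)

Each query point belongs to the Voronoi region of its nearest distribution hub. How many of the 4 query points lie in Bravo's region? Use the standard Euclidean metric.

(11, -12) — d² to each: Rigel:136, Bravo:113, Kappa:449, Gemma:481, Mira:234 → nearest is Bravo
(6, -7) — d² to each: Rigel:26, Bravo:13, Kappa:229, Gemma:241, Mira:104 → nearest is Bravo
(7, -9) — d² to each: Rigel:45, Bravo:32, Kappa:272, Gemma:314, Mira:121 → nearest is Bravo
(8, -4) — d² to each: Rigel:53, Bravo:26, Kappa:290, Gemma:180, Mira:169 → nearest is Bravo
4 of the 4 points have Bravo as nearest.

4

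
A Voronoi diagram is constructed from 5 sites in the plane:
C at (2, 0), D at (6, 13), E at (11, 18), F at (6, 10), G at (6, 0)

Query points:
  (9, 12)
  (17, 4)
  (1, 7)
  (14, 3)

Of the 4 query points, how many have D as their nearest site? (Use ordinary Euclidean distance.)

(9, 12) — d² to each: C:193, D:10, E:40, F:13, G:153 → nearest is D
(17, 4) — d² to each: C:241, D:202, E:232, F:157, G:137 → nearest is G
(1, 7) — d² to each: C:50, D:61, E:221, F:34, G:74 → nearest is F
(14, 3) — d² to each: C:153, D:164, E:234, F:113, G:73 → nearest is G
1 of the 4 points has D as nearest.

1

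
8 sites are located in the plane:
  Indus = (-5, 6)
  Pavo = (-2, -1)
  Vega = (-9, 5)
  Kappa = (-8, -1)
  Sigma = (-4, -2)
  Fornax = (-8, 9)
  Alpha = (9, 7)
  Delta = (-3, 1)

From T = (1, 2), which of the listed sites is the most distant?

Fornax

Squared Euclidean distances:
d²(T, Indus) = 36 + 16 = 52
d²(T, Pavo) = 9 + 9 = 18
d²(T, Vega) = 100 + 9 = 109
d²(T, Kappa) = 81 + 9 = 90
d²(T, Sigma) = 25 + 16 = 41
d²(T, Fornax) = 81 + 49 = 130
d²(T, Alpha) = 64 + 25 = 89
d²(T, Delta) = 16 + 1 = 17
The largest is to Fornax.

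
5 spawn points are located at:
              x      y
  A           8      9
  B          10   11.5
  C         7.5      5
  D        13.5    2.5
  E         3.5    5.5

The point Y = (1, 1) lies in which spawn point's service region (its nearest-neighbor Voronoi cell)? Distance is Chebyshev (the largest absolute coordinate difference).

d(Y,A) = max(7, 8) = 8
d(Y,B) = max(9, 10.5) = 10.5
d(Y,C) = max(6.5, 4) = 6.5
d(Y,D) = max(12.5, 1.5) = 12.5
d(Y,E) = max(2.5, 4.5) = 4.5
The smallest is to E, so Y lies in the Voronoi region of E.

E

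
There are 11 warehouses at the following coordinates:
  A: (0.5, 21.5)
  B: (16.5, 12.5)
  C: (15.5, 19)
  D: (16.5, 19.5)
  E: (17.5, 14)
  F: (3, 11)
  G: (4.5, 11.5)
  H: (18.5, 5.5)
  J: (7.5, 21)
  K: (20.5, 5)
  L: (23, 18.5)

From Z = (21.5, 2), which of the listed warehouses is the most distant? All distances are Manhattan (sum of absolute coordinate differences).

d(Z,A) = |21.5−0.5| + |2−21.5| = 21 + 19.5 = 40.5
d(Z,B) = |21.5−16.5| + |2−12.5| = 5 + 10.5 = 15.5
d(Z,C) = |21.5−15.5| + |2−19| = 6 + 17 = 23
d(Z,D) = |21.5−16.5| + |2−19.5| = 5 + 17.5 = 22.5
d(Z,E) = |21.5−17.5| + |2−14| = 4 + 12 = 16
d(Z,F) = |21.5−3| + |2−11| = 18.5 + 9 = 27.5
d(Z,G) = |21.5−4.5| + |2−11.5| = 17 + 9.5 = 26.5
d(Z,H) = |21.5−18.5| + |2−5.5| = 3 + 3.5 = 6.5
d(Z,J) = |21.5−7.5| + |2−21| = 14 + 19 = 33
d(Z,K) = |21.5−20.5| + |2−5| = 1 + 3 = 4
d(Z,L) = |21.5−23| + |2−18.5| = 1.5 + 16.5 = 18
The largest is to A.

A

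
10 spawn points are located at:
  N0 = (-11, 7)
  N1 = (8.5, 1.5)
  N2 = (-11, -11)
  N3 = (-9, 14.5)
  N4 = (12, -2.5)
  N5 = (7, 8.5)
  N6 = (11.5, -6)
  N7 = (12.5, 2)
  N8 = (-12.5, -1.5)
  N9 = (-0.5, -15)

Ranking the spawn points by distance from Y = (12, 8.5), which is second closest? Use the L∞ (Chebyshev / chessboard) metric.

N7

d(Y,N0) = max(23, 1.5) = 23
d(Y,N1) = max(3.5, 7) = 7
d(Y,N2) = max(23, 19.5) = 23
d(Y,N3) = max(21, 6) = 21
d(Y,N4) = max(0, 11) = 11
d(Y,N5) = max(5, 0) = 5
d(Y,N6) = max(0.5, 14.5) = 14.5
d(Y,N7) = max(0.5, 6.5) = 6.5
d(Y,N8) = max(24.5, 10) = 24.5
d(Y,N9) = max(12.5, 23.5) = 23.5
Sorted ascending: N5, N7, N1, … — the second-nearest is N7.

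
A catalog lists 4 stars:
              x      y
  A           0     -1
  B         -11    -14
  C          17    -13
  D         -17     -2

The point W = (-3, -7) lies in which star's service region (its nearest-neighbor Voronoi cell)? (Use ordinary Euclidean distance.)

A

Squared Euclidean distances:
|WA|² = (-3−0)² + (-7−(-1))² = 9 + 36 = 45
|WB|² = (-3−(-11))² + (-7−(-14))² = 64 + 49 = 113
|WC|² = (-3−17)² + (-7−(-13))² = 400 + 36 = 436
|WD|² = (-3−(-17))² + (-7−(-2))² = 196 + 25 = 221
Minimum is at A.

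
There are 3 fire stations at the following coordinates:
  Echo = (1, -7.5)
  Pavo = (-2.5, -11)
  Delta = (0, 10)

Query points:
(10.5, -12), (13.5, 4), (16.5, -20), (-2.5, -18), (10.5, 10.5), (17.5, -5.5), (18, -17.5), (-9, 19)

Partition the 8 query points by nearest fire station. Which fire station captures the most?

(10.5, -12) — d² to each: Echo:110.5, Pavo:170, Delta:594.25 → nearest is Echo
(13.5, 4) — d² to each: Echo:288.5, Pavo:481, Delta:218.25 → nearest is Delta
(16.5, -20) — d² to each: Echo:396.5, Pavo:442, Delta:1172.25 → nearest is Echo
(-2.5, -18) — d² to each: Echo:122.5, Pavo:49, Delta:790.25 → nearest is Pavo
(10.5, 10.5) — d² to each: Echo:414.25, Pavo:631.25, Delta:110.5 → nearest is Delta
(17.5, -5.5) — d² to each: Echo:276.25, Pavo:430.25, Delta:546.5 → nearest is Echo
(18, -17.5) — d² to each: Echo:389, Pavo:462.5, Delta:1080.25 → nearest is Echo
(-9, 19) — d² to each: Echo:802.25, Pavo:942.25, Delta:162 → nearest is Delta
Tally — Echo:4, Pavo:1, Delta:3. Echo captures the most (4).

Echo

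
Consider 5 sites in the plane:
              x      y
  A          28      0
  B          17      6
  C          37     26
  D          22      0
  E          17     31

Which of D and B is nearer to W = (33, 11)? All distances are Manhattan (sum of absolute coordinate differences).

d(W,D) = |33−22| + |11−0| = 11 + 11 = 22
d(W,B) = |33−17| + |11−6| = 16 + 5 = 21
22 > 21, so B is closer.

B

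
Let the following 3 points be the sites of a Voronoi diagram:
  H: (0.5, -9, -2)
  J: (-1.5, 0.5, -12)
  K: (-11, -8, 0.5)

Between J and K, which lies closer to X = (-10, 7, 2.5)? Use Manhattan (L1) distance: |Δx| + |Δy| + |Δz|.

d(X,J) = |-10−(-1.5)| + |7−0.5| + |2.5−(-12)| = 8.5 + 6.5 + 14.5 = 29.5
d(X,K) = |-10−(-11)| + |7−(-8)| + |2.5−0.5| = 1 + 15 + 2 = 18
29.5 > 18, so K is closer.

K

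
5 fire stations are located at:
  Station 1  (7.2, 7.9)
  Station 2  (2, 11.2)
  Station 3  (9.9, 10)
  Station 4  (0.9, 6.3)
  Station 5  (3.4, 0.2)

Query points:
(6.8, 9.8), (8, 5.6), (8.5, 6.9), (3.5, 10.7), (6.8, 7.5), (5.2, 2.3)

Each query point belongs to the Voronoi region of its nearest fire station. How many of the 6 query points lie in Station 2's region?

(6.8, 9.8) — d² to each: Station 1:3.77, Station 2:25, Station 3:9.65, Station 4:47.06, Station 5:103.72 → nearest is Station 1
(8, 5.6) — d² to each: Station 1:5.93, Station 2:67.36, Station 3:22.97, Station 4:50.9, Station 5:50.32 → nearest is Station 1
(8.5, 6.9) — d² to each: Station 1:2.69, Station 2:60.74, Station 3:11.57, Station 4:58.12, Station 5:70.9 → nearest is Station 1
(3.5, 10.7) — d² to each: Station 1:21.53, Station 2:2.5, Station 3:41.45, Station 4:26.12, Station 5:110.26 → nearest is Station 2
(6.8, 7.5) — d² to each: Station 1:0.32, Station 2:36.73, Station 3:15.86, Station 4:36.25, Station 5:64.85 → nearest is Station 1
(5.2, 2.3) — d² to each: Station 1:35.36, Station 2:89.45, Station 3:81.38, Station 4:34.49, Station 5:7.65 → nearest is Station 5
1 of the 6 points has Station 2 as nearest.

1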